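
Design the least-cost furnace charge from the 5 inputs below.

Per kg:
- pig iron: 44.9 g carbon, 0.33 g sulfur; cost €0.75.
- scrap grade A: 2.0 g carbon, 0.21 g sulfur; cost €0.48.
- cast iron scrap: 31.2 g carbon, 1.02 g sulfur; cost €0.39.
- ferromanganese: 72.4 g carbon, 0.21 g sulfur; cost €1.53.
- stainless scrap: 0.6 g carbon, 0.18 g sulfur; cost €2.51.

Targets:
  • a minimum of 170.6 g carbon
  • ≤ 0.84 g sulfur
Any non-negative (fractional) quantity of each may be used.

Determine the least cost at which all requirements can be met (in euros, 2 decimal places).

€3.26

This is a linear program. Let x1 = kg of pig iron, x2 = kg of scrap grade A, x3 = kg of cast iron scrap, x4 = kg of ferromanganese, x5 = kg of stainless scrap.
min 0.75x1 + 0.48x2 + 0.39x3 + 1.53x4 + 2.51x5 s.t.:
  44.9x1 + 2x2 + 31.2x3 + 72.4x4 + 0.6x5 ≥ 170.6   (carbon)
  0.33x1 + 0.21x2 + 1.02x3 + 0.21x4 + 0.18x5 ≤ 0.84   (sulfur)
  x1, x2, x3, x4, x5 ≥ 0.
The cheapest feasible vertex uses only pig iron, ferromanganese; scrap grade A, cast iron scrap, stainless scrap are not used. Binding constraints: carbon and sulfur.
Optimal quantities: pig iron = 1.728 kg, ferromanganese = 1.285 kg.
Total cost: 0.75·1.728 + 1.53·1.285 = 3.2621.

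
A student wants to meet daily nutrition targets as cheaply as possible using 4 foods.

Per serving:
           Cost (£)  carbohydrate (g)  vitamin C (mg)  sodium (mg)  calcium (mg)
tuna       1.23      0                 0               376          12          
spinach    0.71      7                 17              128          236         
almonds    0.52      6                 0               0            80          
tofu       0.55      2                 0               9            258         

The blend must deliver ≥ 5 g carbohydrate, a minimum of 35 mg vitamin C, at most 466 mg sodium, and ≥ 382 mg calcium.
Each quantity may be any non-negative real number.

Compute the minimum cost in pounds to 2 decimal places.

Set it up as a linear program. Let x1 = servings of tuna, x2 = servings of spinach, x3 = servings of almonds, x4 = servings of tofu.
Minimize 1.23x1 + 0.71x2 + 0.52x3 + 0.55x4 subject to:
  7x2 + 6x3 + 2x4 ≥ 5   (carbohydrate)
  17x2 ≥ 35   (vitamin C)
  376x1 + 128x2 + 9x4 ≤ 466   (sodium)
  12x1 + 236x2 + 80x3 + 258x4 ≥ 382   (calcium)
  x1, x2, x3, x4 ≥ 0.
The optimal basis is {spinach}; tuna, almonds, tofu drop out. The vitamin C requirement is met with equality.
So spinach = 2.059 servings.
Total cost: 0.71·2.059 = 1.4619.

£1.46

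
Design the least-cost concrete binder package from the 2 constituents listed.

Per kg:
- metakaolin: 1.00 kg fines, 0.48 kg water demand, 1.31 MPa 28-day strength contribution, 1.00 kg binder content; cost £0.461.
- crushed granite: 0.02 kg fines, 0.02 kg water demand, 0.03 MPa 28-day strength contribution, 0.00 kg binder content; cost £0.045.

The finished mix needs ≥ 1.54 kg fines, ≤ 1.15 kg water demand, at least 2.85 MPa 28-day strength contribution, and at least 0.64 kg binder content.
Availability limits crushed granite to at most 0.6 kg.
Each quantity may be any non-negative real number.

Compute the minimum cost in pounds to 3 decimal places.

£1.003

Treat it as an LP. Let x1 = kg of metakaolin, x2 = kg of crushed granite.
Minimise 0.461x1 + 0.045x2 with:
  1x1 + 0.02x2 ≥ 1.54   (fines)
  0.48x1 + 0.02x2 ≤ 1.15   (water demand)
  1.31x1 + 0.03x2 ≥ 2.85   (28-day strength contribution)
  1x1 ≥ 0.64   (binder content)
  x2 ≤ 0.6
  x1, x2 ≥ 0.
The optimal basis is {metakaolin}; crushed granite drops out. Binding constraint: 28-day strength contribution.
Solving gives x1 = 2.176.
Objective = 0.461·2.176 = 1.00314.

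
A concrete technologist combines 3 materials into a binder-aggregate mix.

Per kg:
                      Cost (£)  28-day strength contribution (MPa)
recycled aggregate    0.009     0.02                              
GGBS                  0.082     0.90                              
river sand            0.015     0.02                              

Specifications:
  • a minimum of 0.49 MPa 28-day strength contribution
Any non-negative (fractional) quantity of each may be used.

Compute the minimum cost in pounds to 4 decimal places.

Let x1 = kg of recycled aggregate, x2 = kg of GGBS, x3 = kg of river sand.
min 0.009x1 + 0.082x2 + 0.015x3 with:
  0.02x1 + 0.9x2 + 0.02x3 ≥ 0.49   (28-day strength contribution)
  x1, x2, x3 ≥ 0.
The cheapest feasible vertex uses only GGBS; recycled aggregate, river sand are not used. There the 28-day strength contribution constraint is tight.
So GGBS = 0.5444 kg.
Total cost: 0.082·0.5444 = 0.044641.

£0.0446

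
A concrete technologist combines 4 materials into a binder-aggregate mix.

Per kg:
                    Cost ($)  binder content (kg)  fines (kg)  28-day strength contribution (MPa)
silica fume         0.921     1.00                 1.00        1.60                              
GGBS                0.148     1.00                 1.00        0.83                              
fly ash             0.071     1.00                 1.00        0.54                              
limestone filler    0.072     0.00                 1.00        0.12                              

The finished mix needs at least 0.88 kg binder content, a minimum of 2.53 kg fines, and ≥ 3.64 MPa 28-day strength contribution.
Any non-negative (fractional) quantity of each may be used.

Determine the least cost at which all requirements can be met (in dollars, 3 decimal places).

Treat it as an LP. Let x1 = kg of silica fume, x2 = kg of GGBS, x3 = kg of fly ash, x4 = kg of limestone filler.
min 0.921x1 + 0.148x2 + 0.071x3 + 0.072x4 s.t.:
  1x1 + 1x2 + 1x3 ≥ 0.88   (binder content)
  1x1 + 1x2 + 1x3 + 1x4 ≥ 2.53   (fines)
  1.6x1 + 0.83x2 + 0.54x3 + 0.12x4 ≥ 3.64   (28-day strength contribution)
  x1, x2, x3, x4 ≥ 0.
The cheapest feasible vertex uses only fly ash; silica fume, GGBS, limestone filler are not used. Binding constraint: 28-day strength contribution.
That vertex is x3 = 6.741.
Cost = 0.071·6.741 = 0.47861.

$0.479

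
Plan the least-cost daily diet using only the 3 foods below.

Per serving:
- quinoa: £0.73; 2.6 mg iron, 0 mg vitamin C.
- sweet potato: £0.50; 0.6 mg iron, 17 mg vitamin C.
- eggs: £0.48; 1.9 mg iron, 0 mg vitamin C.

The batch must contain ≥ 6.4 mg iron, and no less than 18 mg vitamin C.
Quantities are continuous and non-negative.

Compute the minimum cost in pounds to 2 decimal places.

£1.99

Let x1 = servings of quinoa, x2 = servings of sweet potato, x3 = servings of eggs.
min 0.73x1 + 0.5x2 + 0.48x3 with:
  2.6x1 + 0.6x2 + 1.9x3 ≥ 6.4   (iron)
  17x2 ≥ 18   (vitamin C)
  x1, x2, x3 ≥ 0.
The minimum-cost mix takes nothing from quinoa — only sweet potato, eggs. The iron and vitamin C requirements are met with equality.
Optimal quantities: sweet potato = 1.059 servings, eggs = 3.034 servings.
Total cost: 0.5·1.059 + 0.48·3.034 = 1.9858.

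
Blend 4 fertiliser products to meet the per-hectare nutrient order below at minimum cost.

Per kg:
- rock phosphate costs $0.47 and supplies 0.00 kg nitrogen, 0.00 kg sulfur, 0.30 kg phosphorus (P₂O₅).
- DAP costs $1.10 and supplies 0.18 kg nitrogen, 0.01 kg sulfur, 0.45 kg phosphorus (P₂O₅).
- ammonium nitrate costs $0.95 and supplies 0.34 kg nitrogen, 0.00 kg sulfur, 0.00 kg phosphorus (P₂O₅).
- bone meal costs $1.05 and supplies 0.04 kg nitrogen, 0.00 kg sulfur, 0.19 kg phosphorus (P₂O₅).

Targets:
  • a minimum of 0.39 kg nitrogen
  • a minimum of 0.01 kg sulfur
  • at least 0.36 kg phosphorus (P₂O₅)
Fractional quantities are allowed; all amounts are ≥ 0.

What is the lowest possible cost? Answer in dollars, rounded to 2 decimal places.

$1.69

Let x1 = kg of rock phosphate, x2 = kg of DAP, x3 = kg of ammonium nitrate, x4 = kg of bone meal.
Minimize 0.47x1 + 1.1x2 + 0.95x3 + 1.05x4 subject to:
  0.18x2 + 0.34x3 + 0.04x4 ≥ 0.39   (nitrogen)
  0.01x2 ≥ 0.01   (sulfur)
  0.3x1 + 0.45x2 + 0.19x4 ≥ 0.36   (phosphorus (P₂O₅))
  x1, x2, x3, x4 ≥ 0.
At the optimum only DAP, ammonium nitrate are positive (rock phosphate, bone meal = 0). There the nitrogen and sulfur constraints are tight.
Optimal quantities: DAP = 1 kg, ammonium nitrate = 0.6176 kg.
Hence cost = 1.1·1 + 0.95·0.6176 = $1.6867.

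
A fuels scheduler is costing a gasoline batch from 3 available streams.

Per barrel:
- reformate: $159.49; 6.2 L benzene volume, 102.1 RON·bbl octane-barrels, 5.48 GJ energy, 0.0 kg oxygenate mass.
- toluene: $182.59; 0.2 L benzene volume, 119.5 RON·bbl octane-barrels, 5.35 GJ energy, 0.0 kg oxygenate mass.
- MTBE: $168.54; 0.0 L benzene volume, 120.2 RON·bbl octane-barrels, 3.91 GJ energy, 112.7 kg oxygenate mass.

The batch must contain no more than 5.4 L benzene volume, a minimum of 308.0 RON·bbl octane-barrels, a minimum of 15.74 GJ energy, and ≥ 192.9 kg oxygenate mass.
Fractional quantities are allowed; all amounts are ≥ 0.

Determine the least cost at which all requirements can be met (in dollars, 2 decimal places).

Set it up as a linear program. Let x1 = barrels of reformate, x2 = barrels of toluene, x3 = barrels of MTBE.
Minimise 159.49x1 + 182.59x2 + 168.54x3 with:
  6.2x1 + 0.2x2 ≤ 5.4   (benzene volume)
  102.1x1 + 119.5x2 + 120.2x3 ≥ 308   (octane-barrels)
  5.48x1 + 5.35x2 + 3.91x3 ≥ 15.74   (energy)
  112.7x3 ≥ 192.9   (oxygenate mass)
  x1, x2, x3 ≥ 0.
All 3 inputs are positive at the optimum. The benzene volume, energy, oxygenate mass requirements are met with equality.
Solving gives x1 = 0.84431, x2 = 0.8263, x3 = 1.7116.
Cost = 159.49·0.84431 + 182.59·0.8263 + 168.54·1.7116 = 574.0062.

$574.01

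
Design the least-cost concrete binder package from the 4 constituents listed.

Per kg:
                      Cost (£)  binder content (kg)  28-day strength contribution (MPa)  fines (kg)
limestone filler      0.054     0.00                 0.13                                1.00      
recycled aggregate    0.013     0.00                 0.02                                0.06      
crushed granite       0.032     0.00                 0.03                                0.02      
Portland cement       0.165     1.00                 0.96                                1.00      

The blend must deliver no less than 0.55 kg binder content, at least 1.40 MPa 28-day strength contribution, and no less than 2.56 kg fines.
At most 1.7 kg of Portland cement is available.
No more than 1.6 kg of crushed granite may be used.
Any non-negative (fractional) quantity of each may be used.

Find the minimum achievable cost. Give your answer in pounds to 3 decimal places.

Treat it as an LP. Let x1 = kg of limestone filler, x2 = kg of recycled aggregate, x3 = kg of crushed granite, x4 = kg of Portland cement.
Minimize 0.054x1 + 0.013x2 + 0.032x3 + 0.165x4 subject to:
  1x4 ≥ 0.55   (binder content)
  0.13x1 + 0.02x2 + 0.03x3 + 0.96x4 ≥ 1.4   (28-day strength contribution)
  1x1 + 0.06x2 + 0.02x3 + 1x4 ≥ 2.56   (fines)
  x4 ≤ 1.7
  x3 ≤ 1.6
  x1, x2, x3, x4 ≥ 0.
The minimum-cost mix takes nothing from recycled aggregate, crushed granite — only limestone filler, Portland cement. There the 28-day strength contribution and fines constraints are tight.
Solving gives x1 = 1.274, x4 = 1.286.
Hence cost = 0.054·1.274 + 0.165·1.286 = £0.28099.

£0.281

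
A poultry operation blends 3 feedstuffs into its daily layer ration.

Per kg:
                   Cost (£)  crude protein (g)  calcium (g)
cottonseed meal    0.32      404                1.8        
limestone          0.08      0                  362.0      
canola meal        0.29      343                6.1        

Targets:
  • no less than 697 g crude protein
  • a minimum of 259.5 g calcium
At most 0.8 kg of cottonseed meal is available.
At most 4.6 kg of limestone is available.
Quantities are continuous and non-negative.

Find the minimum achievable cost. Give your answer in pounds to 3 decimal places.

This is a linear program. Let x1 = kg of cottonseed meal, x2 = kg of limestone, x3 = kg of canola meal.
Minimize 0.32x1 + 0.08x2 + 0.29x3 subject to:
  404x1 + 343x3 ≥ 697   (crude protein)
  1.8x1 + 362x2 + 6.1x3 ≥ 259.5   (calcium)
  x1 ≤ 0.8
  x2 ≤ 4.6
  x1, x2, x3 ≥ 0.
The optimal mix uses every input. Binding constraints: crude protein, calcium, the cottonseed meal cap.
That vertex is x1 = 0.8, x2 = 0.6945, x3 = 1.09.
Objective = 0.32·0.8 + 0.08·0.6945 + 0.29·1.09 = 0.62766.

£0.628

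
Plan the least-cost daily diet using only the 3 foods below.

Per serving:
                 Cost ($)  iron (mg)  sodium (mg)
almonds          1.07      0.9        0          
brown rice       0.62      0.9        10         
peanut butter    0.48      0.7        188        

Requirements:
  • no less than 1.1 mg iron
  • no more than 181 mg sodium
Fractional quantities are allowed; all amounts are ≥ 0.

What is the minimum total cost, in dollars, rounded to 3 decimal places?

$0.756

Treat it as an LP. Let x1 = servings of almonds, x2 = servings of brown rice, x3 = servings of peanut butter.
Minimise 1.07x1 + 0.62x2 + 0.48x3 with:
  0.9x1 + 0.9x2 + 0.7x3 ≥ 1.1   (iron)
  10x2 + 188x3 ≤ 181   (sodium)
  x1, x2, x3 ≥ 0.
The optimal basis is {brown rice, peanut butter}; almonds drops out. Binding constraints: iron and sodium.
That vertex is x2 = 0.4938, x3 = 0.9365.
Hence cost = 0.62·0.4938 + 0.48·0.9365 = $0.75568.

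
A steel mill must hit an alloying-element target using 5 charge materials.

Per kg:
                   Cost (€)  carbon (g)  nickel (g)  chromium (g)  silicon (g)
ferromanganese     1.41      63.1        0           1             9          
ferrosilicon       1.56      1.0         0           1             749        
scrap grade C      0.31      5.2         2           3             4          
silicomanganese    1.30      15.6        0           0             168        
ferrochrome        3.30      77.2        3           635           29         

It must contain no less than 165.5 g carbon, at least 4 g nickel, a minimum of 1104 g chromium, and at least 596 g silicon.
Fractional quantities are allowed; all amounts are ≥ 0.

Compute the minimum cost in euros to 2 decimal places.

Treat it as an LP. Let x1 = kg of ferromanganese, x2 = kg of ferrosilicon, x3 = kg of scrap grade C, x4 = kg of silicomanganese, x5 = kg of ferrochrome.
min 1.41x1 + 1.56x2 + 0.31x3 + 1.3x4 + 3.3x5 subject to:
  63.1x1 + 1x2 + 5.2x3 + 15.6x4 + 77.2x5 ≥ 165.5   (carbon)
  2x3 + 3x5 ≥ 4   (nickel)
  1x1 + 1x2 + 3x3 + 635x5 ≥ 1104   (chromium)
  9x1 + 749x2 + 4x3 + 168x4 + 29x5 ≥ 596   (silicon)
  x1, x2, x3, x4, x5 ≥ 0.
The optimal basis is {ferromanganese, ferrosilicon, ferrochrome}; scrap grade C, silicomanganese drop out. The carbon, chromium, silicon requirements are met with equality.
So ferromanganese = 0.48662 kg, ferrosilicon = 0.72264 kg, ferrochrome = 1.7367 kg.
Hence cost = 1.41·0.48662 + 1.56·0.72264 + 3.3·1.7367 = €7.5446.

€7.54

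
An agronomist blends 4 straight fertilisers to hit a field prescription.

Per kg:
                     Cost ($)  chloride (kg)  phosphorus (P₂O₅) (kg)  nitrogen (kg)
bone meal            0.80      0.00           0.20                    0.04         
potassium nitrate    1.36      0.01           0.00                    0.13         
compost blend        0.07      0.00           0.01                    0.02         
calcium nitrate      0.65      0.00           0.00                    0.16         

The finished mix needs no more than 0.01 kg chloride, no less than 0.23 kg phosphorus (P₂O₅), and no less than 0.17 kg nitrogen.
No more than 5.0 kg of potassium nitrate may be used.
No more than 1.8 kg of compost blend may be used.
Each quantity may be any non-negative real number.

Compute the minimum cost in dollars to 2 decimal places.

Let x1 = kg of bone meal, x2 = kg of potassium nitrate, x3 = kg of compost blend, x4 = kg of calcium nitrate.
Minimize 0.8x1 + 1.36x2 + 0.07x3 + 0.65x4 with:
  0.01x2 ≤ 0.01   (chloride)
  0.2x1 + 0.01x3 ≥ 0.23   (phosphorus (P₂O₅))
  0.04x1 + 0.13x2 + 0.02x3 + 0.16x4 ≥ 0.17   (nitrogen)
  x2 ≤ 5
  x3 ≤ 1.8
  x1, x2, x3, x4 ≥ 0.
The optimal basis is {bone meal, compost blend, calcium nitrate}; potassium nitrate drops out. The phosphorus (P₂O₅), nitrogen, the compost blend cap requirements are met with equality.
That vertex is x1 = 1.06, x3 = 1.8, x4 = 0.5725.
Hence cost = 0.8·1.06 + 0.07·1.8 + 0.65·0.5725 = $1.3461.

$1.35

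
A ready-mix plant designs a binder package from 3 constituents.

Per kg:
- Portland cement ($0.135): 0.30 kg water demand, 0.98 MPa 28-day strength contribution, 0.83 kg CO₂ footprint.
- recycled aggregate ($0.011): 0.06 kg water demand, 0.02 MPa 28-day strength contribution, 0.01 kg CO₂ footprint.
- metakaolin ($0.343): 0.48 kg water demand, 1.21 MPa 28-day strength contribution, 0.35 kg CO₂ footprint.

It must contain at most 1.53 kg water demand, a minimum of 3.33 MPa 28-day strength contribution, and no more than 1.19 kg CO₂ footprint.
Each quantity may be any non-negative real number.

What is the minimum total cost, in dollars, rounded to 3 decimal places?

Set it up as a linear program. Let x1 = kg of Portland cement, x2 = kg of recycled aggregate, x3 = kg of metakaolin.
min 0.135x1 + 0.011x2 + 0.343x3 with:
  0.3x1 + 0.06x2 + 0.48x3 ≤ 1.53   (water demand)
  0.98x1 + 0.02x2 + 1.21x3 ≥ 3.33   (28-day strength contribution)
  0.83x1 + 0.01x2 + 0.35x3 ≤ 1.19   (CO₂ footprint)
  x1, x2, x3 ≥ 0.
The optimal basis is {Portland cement, metakaolin}; recycled aggregate drops out. Binding constraints: 28-day strength contribution and CO₂ footprint.
Solving gives x1 = 0.4149, x3 = 2.416.
Hence cost = 0.135·0.4149 + 0.343·2.416 = $0.88470.

$0.885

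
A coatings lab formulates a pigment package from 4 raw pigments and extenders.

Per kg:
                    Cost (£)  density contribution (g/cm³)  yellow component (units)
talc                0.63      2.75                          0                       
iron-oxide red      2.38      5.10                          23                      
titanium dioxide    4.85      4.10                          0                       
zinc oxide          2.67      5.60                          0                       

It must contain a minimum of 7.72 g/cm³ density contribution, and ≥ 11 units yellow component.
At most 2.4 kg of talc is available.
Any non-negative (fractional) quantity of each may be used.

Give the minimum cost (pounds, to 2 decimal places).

This is a linear program. Let x1 = kg of talc, x2 = kg of iron-oxide red, x3 = kg of titanium dioxide, x4 = kg of zinc oxide.
min 0.63x1 + 2.38x2 + 4.85x3 + 2.67x4 s.t.:
  2.75x1 + 5.1x2 + 4.1x3 + 5.6x4 ≥ 7.72   (density contribution)
  23x2 ≥ 11   (yellow component)
  x1 ≤ 2.4
  x1, x2, x3, x4 ≥ 0.
The minimum-cost mix takes nothing from titanium dioxide, zinc oxide — only talc, iron-oxide red. The density contribution and yellow component requirements are met with equality.
That vertex is x1 = 1.92, x2 = 0.4783.
Hence cost = 0.63·1.92 + 2.38·0.4783 = £2.3480.

£2.35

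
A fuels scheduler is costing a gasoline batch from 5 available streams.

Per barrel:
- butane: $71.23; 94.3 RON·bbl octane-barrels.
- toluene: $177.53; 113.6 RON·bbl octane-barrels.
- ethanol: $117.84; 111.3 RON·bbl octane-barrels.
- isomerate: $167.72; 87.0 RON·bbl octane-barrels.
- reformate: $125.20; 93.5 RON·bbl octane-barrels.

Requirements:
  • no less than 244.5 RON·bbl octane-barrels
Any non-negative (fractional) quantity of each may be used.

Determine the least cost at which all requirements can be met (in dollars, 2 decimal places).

This is a linear program. Let x1 = barrels of butane, x2 = barrels of toluene, x3 = barrels of ethanol, x4 = barrels of isomerate, x5 = barrels of reformate.
Minimise 71.23x1 + 177.53x2 + 117.84x3 + 167.72x4 + 125.2x5 s.t.:
  94.3x1 + 113.6x2 + 111.3x3 + 87x4 + 93.5x5 ≥ 244.5   (octane-barrels)
  x1, x2, x3, x4, x5 ≥ 0.
At the optimum only butane is positive (toluene, ethanol, isomerate, reformate = 0). Binding constraint: octane-barrels.
That vertex is x1 = 2.59279.
Hence cost = 71.23·2.59279 = $184.6844.

$184.68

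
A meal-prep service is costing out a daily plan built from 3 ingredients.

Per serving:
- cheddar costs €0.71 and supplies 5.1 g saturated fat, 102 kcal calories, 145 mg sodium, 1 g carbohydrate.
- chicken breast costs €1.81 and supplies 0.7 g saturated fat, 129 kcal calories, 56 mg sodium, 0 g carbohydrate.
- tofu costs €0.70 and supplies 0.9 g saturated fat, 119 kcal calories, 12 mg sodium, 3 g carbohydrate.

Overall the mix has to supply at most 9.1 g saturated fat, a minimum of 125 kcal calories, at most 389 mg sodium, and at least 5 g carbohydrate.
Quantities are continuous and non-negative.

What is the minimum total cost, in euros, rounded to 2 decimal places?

Treat it as an LP. Let x1 = servings of cheddar, x2 = servings of chicken breast, x3 = servings of tofu.
Minimize 0.71x1 + 1.81x2 + 0.7x3 with:
  5.1x1 + 0.7x2 + 0.9x3 ≤ 9.1   (saturated fat)
  102x1 + 129x2 + 119x3 ≥ 125   (calories)
  145x1 + 56x2 + 12x3 ≤ 389   (sodium)
  1x1 + 3x3 ≥ 5   (carbohydrate)
  x1, x2, x3 ≥ 0.
The cheapest feasible vertex uses only tofu; cheddar, chicken breast are not used. There the carbohydrate constraint is tight.
That vertex is x3 = 1.667.
Objective = 0.7·1.667 = 1.1669.

€1.17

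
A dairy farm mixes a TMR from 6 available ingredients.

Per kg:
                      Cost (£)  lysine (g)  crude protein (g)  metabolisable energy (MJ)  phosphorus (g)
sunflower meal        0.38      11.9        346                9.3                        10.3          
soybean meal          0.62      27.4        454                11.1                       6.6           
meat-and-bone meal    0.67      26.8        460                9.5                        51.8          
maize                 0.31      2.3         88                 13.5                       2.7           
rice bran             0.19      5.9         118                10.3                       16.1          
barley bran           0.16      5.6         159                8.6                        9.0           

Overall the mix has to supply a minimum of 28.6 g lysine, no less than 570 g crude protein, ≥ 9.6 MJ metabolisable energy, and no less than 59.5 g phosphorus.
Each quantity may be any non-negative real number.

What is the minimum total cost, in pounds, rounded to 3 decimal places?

Treat it as an LP. Let x1 = kg of sunflower meal, x2 = kg of soybean meal, x3 = kg of meat-and-bone meal, x4 = kg of maize, x5 = kg of rice bran, x6 = kg of barley bran.
min 0.38x1 + 0.62x2 + 0.67x3 + 0.31x4 + 0.19x5 + 0.16x6 subject to:
  11.9x1 + 27.4x2 + 26.8x3 + 2.3x4 + 5.9x5 + 5.6x6 ≥ 28.6   (lysine)
  346x1 + 454x2 + 460x3 + 88x4 + 118x5 + 159x6 ≥ 570   (crude protein)
  9.3x1 + 11.1x2 + 9.5x3 + 13.5x4 + 10.3x5 + 8.6x6 ≥ 9.6   (metabolisable energy)
  10.3x1 + 6.6x2 + 51.8x3 + 2.7x4 + 16.1x5 + 9x6 ≥ 59.5   (phosphorus)
  x1, x2, x3, x4, x5, x6 ≥ 0.
The cheapest feasible vertex uses only meat-and-bone meal, rice bran, barley bran; sunflower meal, soybean meal, maize are not used. There the lysine, crude protein, phosphorus constraints are tight.
Solving gives x3 = 0.5974, x5 = 1.257, x6 = 0.9234.
Cost = 0.67·0.5974 + 0.19·1.257 + 0.16·0.9234 = 0.78683.

£0.787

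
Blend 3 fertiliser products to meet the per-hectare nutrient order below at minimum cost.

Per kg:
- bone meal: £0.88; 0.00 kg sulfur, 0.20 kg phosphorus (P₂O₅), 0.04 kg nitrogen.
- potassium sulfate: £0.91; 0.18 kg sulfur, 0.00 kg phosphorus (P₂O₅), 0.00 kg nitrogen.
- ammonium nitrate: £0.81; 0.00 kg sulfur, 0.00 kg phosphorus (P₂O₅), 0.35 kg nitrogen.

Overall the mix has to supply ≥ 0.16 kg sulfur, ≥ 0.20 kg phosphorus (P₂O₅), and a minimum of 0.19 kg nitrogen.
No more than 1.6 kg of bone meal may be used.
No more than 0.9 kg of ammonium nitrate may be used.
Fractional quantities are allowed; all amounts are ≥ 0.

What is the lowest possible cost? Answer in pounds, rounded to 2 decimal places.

Treat it as an LP. Let x1 = kg of bone meal, x2 = kg of potassium sulfate, x3 = kg of ammonium nitrate.
Minimise 0.88x1 + 0.91x2 + 0.81x3 with:
  0.18x2 ≥ 0.16   (sulfur)
  0.2x1 ≥ 0.2   (phosphorus (P₂O₅))
  0.04x1 + 0.35x3 ≥ 0.19   (nitrogen)
  x1 ≤ 1.6
  x3 ≤ 0.9
  x1, x2, x3 ≥ 0.
The optimal mix uses every input. There the sulfur, phosphorus (P₂O₅), nitrogen constraints are tight.
That vertex is x1 = 1, x2 = 0.8889, x3 = 0.4286.
Hence cost = 0.88·1 + 0.91·0.8889 + 0.81·0.4286 = £2.0361.

£2.04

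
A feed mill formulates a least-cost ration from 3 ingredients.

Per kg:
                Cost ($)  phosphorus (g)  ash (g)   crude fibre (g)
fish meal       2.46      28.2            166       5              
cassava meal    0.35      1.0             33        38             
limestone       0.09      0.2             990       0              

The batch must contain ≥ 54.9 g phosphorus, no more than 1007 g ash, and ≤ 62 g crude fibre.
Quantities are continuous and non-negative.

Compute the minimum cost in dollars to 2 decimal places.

$4.79

Let x1 = kg of fish meal, x2 = kg of cassava meal, x3 = kg of limestone.
Minimize 2.46x1 + 0.35x2 + 0.09x3 subject to:
  28.2x1 + 1x2 + 0.2x3 ≥ 54.9   (phosphorus)
  166x1 + 33x2 + 990x3 ≤ 1007   (ash)
  5x1 + 38x2 ≤ 62   (crude fibre)
  x1, x2, x3 ≥ 0.
The cheapest feasible vertex uses only fish meal; cassava meal, limestone are not used. The phosphorus requirement is met with equality.
Optimal quantities: fish meal = 1.947 kg.
Hence cost = 2.46·1.947 = $4.7896.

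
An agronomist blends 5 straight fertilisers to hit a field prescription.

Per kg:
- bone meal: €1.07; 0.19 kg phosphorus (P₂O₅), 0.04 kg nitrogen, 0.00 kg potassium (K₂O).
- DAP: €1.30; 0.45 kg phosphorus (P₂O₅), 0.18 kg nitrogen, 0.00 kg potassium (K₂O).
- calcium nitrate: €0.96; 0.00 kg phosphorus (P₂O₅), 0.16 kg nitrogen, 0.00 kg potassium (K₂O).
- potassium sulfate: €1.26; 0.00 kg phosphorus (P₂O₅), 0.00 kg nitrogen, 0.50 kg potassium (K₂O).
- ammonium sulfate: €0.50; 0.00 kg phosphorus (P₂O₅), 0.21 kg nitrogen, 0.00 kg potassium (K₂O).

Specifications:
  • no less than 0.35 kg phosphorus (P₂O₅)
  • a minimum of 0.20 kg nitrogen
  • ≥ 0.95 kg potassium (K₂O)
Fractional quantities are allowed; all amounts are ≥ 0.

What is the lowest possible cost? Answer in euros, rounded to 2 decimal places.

€3.55

Set it up as a linear program. Let x1 = kg of bone meal, x2 = kg of DAP, x3 = kg of calcium nitrate, x4 = kg of potassium sulfate, x5 = kg of ammonium sulfate.
Minimize 1.07x1 + 1.3x2 + 0.96x3 + 1.26x4 + 0.5x5 subject to:
  0.19x1 + 0.45x2 ≥ 0.35   (phosphorus (P₂O₅))
  0.04x1 + 0.18x2 + 0.16x3 + 0.21x5 ≥ 0.2   (nitrogen)
  0.5x4 ≥ 0.95   (potassium (K₂O))
  x1, x2, x3, x4, x5 ≥ 0.
At the optimum only DAP, potassium sulfate, ammonium sulfate are positive (bone meal, calcium nitrate = 0). There the phosphorus (P₂O₅), nitrogen, potassium (K₂O) constraints are tight.
Solving gives x2 = 0.7778, x4 = 1.9, x5 = 0.2857.
Cost = 1.3·0.7778 + 1.26·1.9 + 0.5·0.2857 = 3.5480.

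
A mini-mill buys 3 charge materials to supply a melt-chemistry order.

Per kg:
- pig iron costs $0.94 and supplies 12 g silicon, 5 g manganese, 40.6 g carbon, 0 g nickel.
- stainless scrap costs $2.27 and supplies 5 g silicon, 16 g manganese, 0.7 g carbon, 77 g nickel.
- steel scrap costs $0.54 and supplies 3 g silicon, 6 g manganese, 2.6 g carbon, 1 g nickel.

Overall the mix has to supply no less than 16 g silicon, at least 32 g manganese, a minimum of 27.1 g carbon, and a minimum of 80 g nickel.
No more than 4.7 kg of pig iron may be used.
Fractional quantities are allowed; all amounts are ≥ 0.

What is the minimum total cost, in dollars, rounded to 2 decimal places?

$3.97

Set it up as a linear program. Let x1 = kg of pig iron, x2 = kg of stainless scrap, x3 = kg of steel scrap.
Minimize 0.94x1 + 2.27x2 + 0.54x3 with:
  12x1 + 5x2 + 3x3 ≥ 16   (silicon)
  5x1 + 16x2 + 6x3 ≥ 32   (manganese)
  40.6x1 + 0.7x2 + 2.6x3 ≥ 27.1   (carbon)
  77x2 + 1x3 ≥ 80   (nickel)
  x1 ≤ 4.7
  x1, x2, x3 ≥ 0.
The optimal mix uses every input. The manganese, carbon, nickel requirements are met with equality.
That vertex is x1 = 0.5082, x2 = 1.01, x3 = 2.216.
Total cost: 0.94·0.5082 + 2.27·1.01 + 0.54·2.216 = 3.9670.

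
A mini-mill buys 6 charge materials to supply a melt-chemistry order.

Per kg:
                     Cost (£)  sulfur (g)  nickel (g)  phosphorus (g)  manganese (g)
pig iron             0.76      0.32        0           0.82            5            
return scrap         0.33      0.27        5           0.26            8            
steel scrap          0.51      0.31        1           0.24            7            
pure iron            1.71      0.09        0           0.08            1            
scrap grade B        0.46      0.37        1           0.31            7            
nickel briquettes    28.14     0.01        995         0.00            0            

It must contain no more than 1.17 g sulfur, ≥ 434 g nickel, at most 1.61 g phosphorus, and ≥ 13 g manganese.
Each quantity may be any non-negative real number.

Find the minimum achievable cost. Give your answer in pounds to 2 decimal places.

Let x1 = kg of pig iron, x2 = kg of return scrap, x3 = kg of steel scrap, x4 = kg of pure iron, x5 = kg of scrap grade B, x6 = kg of nickel briquettes.
Minimize 0.76x1 + 0.33x2 + 0.51x3 + 1.71x4 + 0.46x5 + 28.14x6 s.t.:
  0.32x1 + 0.27x2 + 0.31x3 + 0.09x4 + 0.37x5 + 0.01x6 ≤ 1.17   (sulfur)
  5x2 + 1x3 + 1x5 + 995x6 ≥ 434   (nickel)
  0.82x1 + 0.26x2 + 0.24x3 + 0.08x4 + 0.31x5 ≤ 1.61   (phosphorus)
  5x1 + 8x2 + 7x3 + 1x4 + 7x5 ≥ 13   (manganese)
  x1, x2, x3, x4, x5, x6 ≥ 0.
At the optimum only return scrap, nickel briquettes are positive (pig iron, steel scrap, pure iron, scrap grade B = 0). Binding constraints: nickel and manganese.
Optimal quantities: return scrap = 1.625 kg, nickel briquettes = 0.428 kg.
Cost = 0.33·1.625 + 28.14·0.428 = 12.5802.

£12.58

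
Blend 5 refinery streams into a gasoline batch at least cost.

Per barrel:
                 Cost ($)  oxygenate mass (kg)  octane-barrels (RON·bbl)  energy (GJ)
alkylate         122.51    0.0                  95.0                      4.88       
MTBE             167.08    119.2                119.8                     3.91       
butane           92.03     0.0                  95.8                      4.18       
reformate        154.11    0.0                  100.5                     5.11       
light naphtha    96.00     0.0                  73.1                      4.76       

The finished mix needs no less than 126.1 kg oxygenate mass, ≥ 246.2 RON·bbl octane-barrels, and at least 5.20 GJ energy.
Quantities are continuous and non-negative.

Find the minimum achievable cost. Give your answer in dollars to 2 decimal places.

$291.52

This is a linear program. Let x1 = barrels of alkylate, x2 = barrels of MTBE, x3 = barrels of butane, x4 = barrels of reformate, x5 = barrels of light naphtha.
Minimize 122.51x1 + 167.08x2 + 92.03x3 + 154.11x4 + 96x5 with:
  119.2x2 ≥ 126.1   (oxygenate mass)
  95x1 + 119.8x2 + 95.8x3 + 100.5x4 + 73.1x5 ≥ 246.2   (octane-barrels)
  4.88x1 + 3.91x2 + 4.18x3 + 5.11x4 + 4.76x5 ≥ 5.2   (energy)
  x1, x2, x3, x4, x5 ≥ 0.
The optimal basis is {MTBE, butane}; alkylate, reformate, light naphtha drop out. There the oxygenate mass and octane-barrels constraints are tight.
That vertex is x2 = 1.0579, x3 = 1.247.
Objective = 167.08·1.0579 + 92.03·1.247 = 291.5153.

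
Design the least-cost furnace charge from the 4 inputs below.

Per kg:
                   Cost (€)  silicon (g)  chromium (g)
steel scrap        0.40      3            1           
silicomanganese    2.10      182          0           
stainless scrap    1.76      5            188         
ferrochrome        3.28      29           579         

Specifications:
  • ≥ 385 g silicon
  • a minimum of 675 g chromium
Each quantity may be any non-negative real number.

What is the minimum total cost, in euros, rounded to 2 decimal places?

€7.88

Let x1 = kg of steel scrap, x2 = kg of silicomanganese, x3 = kg of stainless scrap, x4 = kg of ferrochrome.
min 0.4x1 + 2.1x2 + 1.76x3 + 3.28x4 subject to:
  3x1 + 182x2 + 5x3 + 29x4 ≥ 385   (silicon)
  1x1 + 188x3 + 579x4 ≥ 675   (chromium)
  x1, x2, x3, x4 ≥ 0.
At the optimum only silicomanganese, ferrochrome are positive (steel scrap, stainless scrap = 0). Binding constraints: silicon and chromium.
Optimal quantities: silicomanganese = 1.93 kg, ferrochrome = 1.166 kg.
Cost = 2.1·1.93 + 3.28·1.166 = 7.8775.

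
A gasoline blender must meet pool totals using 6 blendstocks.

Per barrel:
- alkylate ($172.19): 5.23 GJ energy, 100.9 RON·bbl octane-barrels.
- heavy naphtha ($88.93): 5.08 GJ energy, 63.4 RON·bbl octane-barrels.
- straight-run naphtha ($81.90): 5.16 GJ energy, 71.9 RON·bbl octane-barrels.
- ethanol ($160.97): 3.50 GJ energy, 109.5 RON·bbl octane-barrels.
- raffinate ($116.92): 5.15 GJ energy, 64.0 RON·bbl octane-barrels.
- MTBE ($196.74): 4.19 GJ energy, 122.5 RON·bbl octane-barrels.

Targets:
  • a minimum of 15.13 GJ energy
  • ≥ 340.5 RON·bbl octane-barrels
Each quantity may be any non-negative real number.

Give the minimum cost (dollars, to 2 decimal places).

Let x1 = barrels of alkylate, x2 = barrels of heavy naphtha, x3 = barrels of straight-run naphtha, x4 = barrels of ethanol, x5 = barrels of raffinate, x6 = barrels of MTBE.
Minimise 172.19x1 + 88.93x2 + 81.9x3 + 160.97x4 + 116.92x5 + 196.74x6 subject to:
  5.23x1 + 5.08x2 + 5.16x3 + 3.5x4 + 5.15x5 + 4.19x6 ≥ 15.13   (energy)
  100.9x1 + 63.4x2 + 71.9x3 + 109.5x4 + 64x5 + 122.5x6 ≥ 340.5   (octane-barrels)
  x1, x2, x3, x4, x5, x6 ≥ 0.
The minimum-cost mix takes nothing from alkylate, heavy naphtha, ethanol, raffinate, MTBE — only straight-run naphtha. Binding constraint: octane-barrels.
Solving gives x3 = 4.73574.
Cost = 81.9·4.73574 = 387.8571.

$387.86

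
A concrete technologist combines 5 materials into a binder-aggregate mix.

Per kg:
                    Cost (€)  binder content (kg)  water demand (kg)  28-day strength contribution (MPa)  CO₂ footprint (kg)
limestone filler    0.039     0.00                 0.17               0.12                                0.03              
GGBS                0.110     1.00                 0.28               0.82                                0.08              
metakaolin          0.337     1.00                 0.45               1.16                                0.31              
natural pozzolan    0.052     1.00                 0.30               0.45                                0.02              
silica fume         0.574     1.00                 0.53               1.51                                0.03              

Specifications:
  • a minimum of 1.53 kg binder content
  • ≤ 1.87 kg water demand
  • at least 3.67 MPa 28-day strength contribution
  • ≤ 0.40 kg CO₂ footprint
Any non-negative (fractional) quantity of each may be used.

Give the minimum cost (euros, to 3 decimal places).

€0.457

Set it up as a linear program. Let x1 = kg of limestone filler, x2 = kg of GGBS, x3 = kg of metakaolin, x4 = kg of natural pozzolan, x5 = kg of silica fume.
Minimize 0.039x1 + 0.11x2 + 0.337x3 + 0.052x4 + 0.574x5 subject to:
  1x2 + 1x3 + 1x4 + 1x5 ≥ 1.53   (binder content)
  0.17x1 + 0.28x2 + 0.45x3 + 0.3x4 + 0.53x5 ≤ 1.87   (water demand)
  0.12x1 + 0.82x2 + 1.16x3 + 0.45x4 + 1.51x5 ≥ 3.67   (28-day strength contribution)
  0.03x1 + 0.08x2 + 0.31x3 + 0.02x4 + 0.03x5 ≤ 0.4   (CO₂ footprint)
  x1, x2, x3, x4, x5 ≥ 0.
The cheapest feasible vertex uses only GGBS, natural pozzolan; limestone filler, metakaolin, silica fume are not used. There the water demand and 28-day strength contribution constraints are tight.
Solving gives x2 = 2.162, x4 = 4.215.
Total cost: 0.11·2.162 + 0.052·4.215 = 0.45700.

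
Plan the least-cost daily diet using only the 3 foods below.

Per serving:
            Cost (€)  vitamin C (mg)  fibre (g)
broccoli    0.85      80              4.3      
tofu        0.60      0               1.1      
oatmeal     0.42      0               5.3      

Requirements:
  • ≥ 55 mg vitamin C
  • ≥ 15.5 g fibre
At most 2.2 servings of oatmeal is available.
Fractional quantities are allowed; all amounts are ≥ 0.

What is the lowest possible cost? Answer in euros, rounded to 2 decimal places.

€1.68

Treat it as an LP. Let x1 = servings of broccoli, x2 = servings of tofu, x3 = servings of oatmeal.
min 0.85x1 + 0.6x2 + 0.42x3 with:
  80x1 ≥ 55   (vitamin C)
  4.3x1 + 1.1x2 + 5.3x3 ≥ 15.5   (fibre)
  x3 ≤ 2.2
  x1, x2, x3 ≥ 0.
The optimal basis is {broccoli, oatmeal}; tofu drops out. There the fibre and the oatmeal cap constraints are tight.
So broccoli = 0.893 servings, oatmeal = 2.2 servings.
Total cost: 0.85·0.893 + 0.42·2.2 = 1.6831.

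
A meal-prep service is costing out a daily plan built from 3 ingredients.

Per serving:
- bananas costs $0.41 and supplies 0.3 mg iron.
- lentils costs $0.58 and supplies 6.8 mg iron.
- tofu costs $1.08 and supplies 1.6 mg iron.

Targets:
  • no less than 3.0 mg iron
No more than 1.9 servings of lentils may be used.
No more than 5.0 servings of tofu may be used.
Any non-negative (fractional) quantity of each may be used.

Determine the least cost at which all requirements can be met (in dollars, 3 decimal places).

$0.256

Let x1 = servings of bananas, x2 = servings of lentils, x3 = servings of tofu.
Minimise 0.41x1 + 0.58x2 + 1.08x3 with:
  0.3x1 + 6.8x2 + 1.6x3 ≥ 3   (iron)
  x2 ≤ 1.9
  x3 ≤ 5
  x1, x2, x3 ≥ 0.
At the optimum only lentils is positive (bananas, tofu = 0). The iron requirement is met with equality.
Solving gives x2 = 0.4412.
Total cost: 0.58·0.4412 = 0.25590.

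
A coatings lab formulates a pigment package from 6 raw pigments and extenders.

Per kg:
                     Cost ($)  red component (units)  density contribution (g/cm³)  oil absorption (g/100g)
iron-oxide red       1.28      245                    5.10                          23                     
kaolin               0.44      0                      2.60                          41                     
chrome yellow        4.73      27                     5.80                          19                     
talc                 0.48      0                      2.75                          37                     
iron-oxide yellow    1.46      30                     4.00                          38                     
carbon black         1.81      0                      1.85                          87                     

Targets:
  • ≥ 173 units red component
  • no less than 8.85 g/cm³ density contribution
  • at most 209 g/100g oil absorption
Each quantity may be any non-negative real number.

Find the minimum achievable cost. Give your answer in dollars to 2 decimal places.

Let x1 = kg of iron-oxide red, x2 = kg of kaolin, x3 = kg of chrome yellow, x4 = kg of talc, x5 = kg of iron-oxide yellow, x6 = kg of carbon black.
Minimise 1.28x1 + 0.44x2 + 4.73x3 + 0.48x4 + 1.46x5 + 1.81x6 subject to:
  245x1 + 27x3 + 30x5 ≥ 173   (red component)
  5.1x1 + 2.6x2 + 5.8x3 + 2.75x4 + 4x5 + 1.85x6 ≥ 8.85   (density contribution)
  23x1 + 41x2 + 19x3 + 37x4 + 38x5 + 87x6 ≤ 209   (oil absorption)
  x1, x2, x3, x4, x5, x6 ≥ 0.
At the optimum only iron-oxide red, kaolin are positive (chrome yellow, talc, iron-oxide yellow, carbon black = 0). The red component and density contribution requirements are met with equality.
Optimal quantities: iron-oxide red = 0.7061 kg, kaolin = 2.019 kg.
Total cost: 1.28·0.7061 + 0.44·2.019 = 1.7922.

$1.79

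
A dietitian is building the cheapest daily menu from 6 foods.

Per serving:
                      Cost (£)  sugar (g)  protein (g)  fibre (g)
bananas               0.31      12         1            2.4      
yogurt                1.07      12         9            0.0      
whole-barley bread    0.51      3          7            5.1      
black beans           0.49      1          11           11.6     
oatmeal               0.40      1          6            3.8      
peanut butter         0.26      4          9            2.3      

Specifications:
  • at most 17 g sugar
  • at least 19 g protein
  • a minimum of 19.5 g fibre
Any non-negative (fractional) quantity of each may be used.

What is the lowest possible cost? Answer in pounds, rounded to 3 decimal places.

£0.836

Let x1 = servings of bananas, x2 = servings of yogurt, x3 = servings of whole-barley bread, x4 = servings of black beans, x5 = servings of oatmeal, x6 = servings of peanut butter.
Minimize 0.31x1 + 1.07x2 + 0.51x3 + 0.49x4 + 0.4x5 + 0.26x6 with:
  12x1 + 12x2 + 3x3 + 1x4 + 1x5 + 4x6 ≤ 17   (sugar)
  1x1 + 9x2 + 7x3 + 11x4 + 6x5 + 9x6 ≥ 19   (protein)
  2.4x1 + 5.1x3 + 11.6x4 + 3.8x5 + 2.3x6 ≥ 19.5   (fibre)
  x1, x2, x3, x4, x5, x6 ≥ 0.
The optimal basis is {black beans, peanut butter}; bananas, yogurt, whole-barley bread, oatmeal drop out. There the protein and fibre constraints are tight.
So black beans = 1.666 servings, peanut butter = 0.07459 servings.
Total cost: 0.49·1.666 + 0.26·0.07459 = 0.83573.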